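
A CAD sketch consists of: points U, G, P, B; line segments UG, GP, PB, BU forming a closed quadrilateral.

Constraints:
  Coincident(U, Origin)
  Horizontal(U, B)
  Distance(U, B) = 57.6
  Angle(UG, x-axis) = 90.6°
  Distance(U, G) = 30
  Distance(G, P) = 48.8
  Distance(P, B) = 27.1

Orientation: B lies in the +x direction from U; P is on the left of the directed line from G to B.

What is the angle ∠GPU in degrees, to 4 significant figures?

33.15°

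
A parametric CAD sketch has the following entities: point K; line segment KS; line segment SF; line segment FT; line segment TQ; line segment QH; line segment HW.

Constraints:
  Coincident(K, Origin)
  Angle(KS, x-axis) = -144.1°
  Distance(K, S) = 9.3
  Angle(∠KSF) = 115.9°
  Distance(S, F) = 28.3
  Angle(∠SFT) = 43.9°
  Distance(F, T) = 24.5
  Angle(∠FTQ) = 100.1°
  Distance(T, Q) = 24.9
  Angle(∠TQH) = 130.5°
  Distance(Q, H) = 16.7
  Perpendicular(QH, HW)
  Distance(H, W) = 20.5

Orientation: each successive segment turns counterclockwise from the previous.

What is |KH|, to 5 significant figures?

23.645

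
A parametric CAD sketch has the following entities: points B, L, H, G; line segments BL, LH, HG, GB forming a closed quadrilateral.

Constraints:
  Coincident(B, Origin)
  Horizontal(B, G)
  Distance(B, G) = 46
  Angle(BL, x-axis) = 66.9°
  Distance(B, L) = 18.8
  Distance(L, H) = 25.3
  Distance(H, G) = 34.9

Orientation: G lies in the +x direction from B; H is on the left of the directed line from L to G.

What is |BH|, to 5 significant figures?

42.045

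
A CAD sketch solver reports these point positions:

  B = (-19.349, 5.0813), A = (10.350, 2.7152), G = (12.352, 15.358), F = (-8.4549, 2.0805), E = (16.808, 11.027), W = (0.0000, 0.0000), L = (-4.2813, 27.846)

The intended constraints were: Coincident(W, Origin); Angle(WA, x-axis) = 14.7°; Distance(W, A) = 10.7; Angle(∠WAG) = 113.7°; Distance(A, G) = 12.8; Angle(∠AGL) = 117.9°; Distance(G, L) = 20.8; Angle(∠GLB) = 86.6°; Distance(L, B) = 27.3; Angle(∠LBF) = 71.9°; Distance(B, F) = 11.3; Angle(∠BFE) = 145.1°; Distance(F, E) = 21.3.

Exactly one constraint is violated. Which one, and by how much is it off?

Distance(F, E) = 21.3 — off by 5.50.

W = (0.00, 0.00) ✓; WA at 14.70° ✓; |WA| = 10.70 ✓; ∠WAG = 113.7° ✓; |AG| = 12.80 ✓; ∠AGL = 117.9° ✓; |GL| = 20.80 ✓; ∠GLB = 86.60° ✓; |LB| = 27.30 ✓; ∠LBF = 71.90° ✓; |BF| = 11.30 ✓; ∠BFE = 145.1° ✓; |FE| = 26.80 ✗.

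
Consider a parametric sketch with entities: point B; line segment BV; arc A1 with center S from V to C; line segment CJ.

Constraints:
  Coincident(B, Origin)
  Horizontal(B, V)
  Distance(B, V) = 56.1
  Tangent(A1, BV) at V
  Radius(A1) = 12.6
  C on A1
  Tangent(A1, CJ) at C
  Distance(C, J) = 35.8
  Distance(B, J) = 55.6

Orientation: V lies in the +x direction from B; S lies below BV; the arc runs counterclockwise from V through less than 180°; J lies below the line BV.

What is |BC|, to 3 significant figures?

44.9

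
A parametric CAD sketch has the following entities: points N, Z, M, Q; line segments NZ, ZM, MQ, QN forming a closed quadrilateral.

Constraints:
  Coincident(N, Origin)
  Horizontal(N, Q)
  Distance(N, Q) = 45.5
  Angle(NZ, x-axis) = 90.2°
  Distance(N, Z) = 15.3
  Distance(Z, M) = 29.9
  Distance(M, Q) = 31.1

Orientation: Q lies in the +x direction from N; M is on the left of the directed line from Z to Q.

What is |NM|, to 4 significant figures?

37.99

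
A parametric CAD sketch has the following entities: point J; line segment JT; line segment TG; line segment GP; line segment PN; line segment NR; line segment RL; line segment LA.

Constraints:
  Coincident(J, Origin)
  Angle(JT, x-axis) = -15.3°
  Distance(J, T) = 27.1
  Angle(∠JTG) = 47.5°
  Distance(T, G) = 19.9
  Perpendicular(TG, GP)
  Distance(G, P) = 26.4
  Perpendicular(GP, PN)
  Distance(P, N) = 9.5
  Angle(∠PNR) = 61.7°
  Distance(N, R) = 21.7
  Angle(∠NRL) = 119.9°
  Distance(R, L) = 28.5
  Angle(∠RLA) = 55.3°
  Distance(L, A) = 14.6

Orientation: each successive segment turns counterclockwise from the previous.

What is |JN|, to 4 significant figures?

10.19

The perpendicularity gives GP at right angles to TG, so GP runs at -152.8°; with |GP| = 26.4, P = (-6.437, -1.519). GP is perpendicular to PN, so PN runs at -62.80°; with |PN| = 9.5, N = (-2.095, -9.968). Then |JN| = |N − J| = 10.19.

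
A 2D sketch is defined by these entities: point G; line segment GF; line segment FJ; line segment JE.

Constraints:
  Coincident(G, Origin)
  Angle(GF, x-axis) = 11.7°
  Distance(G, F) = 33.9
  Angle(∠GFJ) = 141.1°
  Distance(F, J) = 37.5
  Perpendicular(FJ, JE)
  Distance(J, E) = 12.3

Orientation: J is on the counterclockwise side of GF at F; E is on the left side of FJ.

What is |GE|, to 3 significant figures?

64.5

G is at the origin; GF runs at 11.7° with length 33.9, so F = 33.9·(cos 11.7°, sin 11.7°) = (33.2, 6.87). ∠GFJ = 141.1°, so FJ runs at 11.7° + (180° − 141.1°) = 50.6° from the x-axis; with |FJ| = 37.5, J = F + 37.5·(cos 50.6°, sin 50.6°) = (57.0, 35.9). FJ is perpendicular to JE; with |JE| = 12.3 on the left of FJ, E = J + 12.3·(-0.773, 0.635) = (47.5, 43.7). Then |GE| = |E − G| = 64.5.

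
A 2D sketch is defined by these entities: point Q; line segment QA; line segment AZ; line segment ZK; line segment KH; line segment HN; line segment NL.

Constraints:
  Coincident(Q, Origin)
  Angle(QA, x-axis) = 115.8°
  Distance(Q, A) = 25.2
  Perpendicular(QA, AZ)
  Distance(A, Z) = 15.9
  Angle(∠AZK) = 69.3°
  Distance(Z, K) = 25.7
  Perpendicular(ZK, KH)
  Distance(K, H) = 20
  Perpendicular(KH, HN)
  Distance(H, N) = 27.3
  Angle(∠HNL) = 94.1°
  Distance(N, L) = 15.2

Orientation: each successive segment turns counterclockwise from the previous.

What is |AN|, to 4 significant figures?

8.855

Q is at the origin; QA runs at 115.8° with length 25.2, so A = (-10.97, 22.69). QA ⟂ AZ, so AZ runs at -154.2°; with |AZ| = 15.9, Z = (-25.28, 15.77). ∠AZK = 69.3° gives ZK at -43.50° from the x-axis; with |ZK| = 25.7, K = (-6.641, -1.923). The perpendicularity gives KH at right angles to ZK, so KH runs at 46.50°; with |KH| = 20.0, H = (7.126, 12.58). The perpendicularity gives HN at right angles to KH, so HN runs at 136.5°; with |HN| = 27.3, N = (-12.68, 31.38). Then |AN| = |N − A| = 8.855.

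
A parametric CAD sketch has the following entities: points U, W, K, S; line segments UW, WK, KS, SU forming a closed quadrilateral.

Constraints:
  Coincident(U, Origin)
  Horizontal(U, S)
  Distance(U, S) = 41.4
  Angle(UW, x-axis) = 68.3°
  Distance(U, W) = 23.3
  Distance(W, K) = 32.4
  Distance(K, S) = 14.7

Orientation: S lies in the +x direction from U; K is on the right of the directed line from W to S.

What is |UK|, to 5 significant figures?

27.870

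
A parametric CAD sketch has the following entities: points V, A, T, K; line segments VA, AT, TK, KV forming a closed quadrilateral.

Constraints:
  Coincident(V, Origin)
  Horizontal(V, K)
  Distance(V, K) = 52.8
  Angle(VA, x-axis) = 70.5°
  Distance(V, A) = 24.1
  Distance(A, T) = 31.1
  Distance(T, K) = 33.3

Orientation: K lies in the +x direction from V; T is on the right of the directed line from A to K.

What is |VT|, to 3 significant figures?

20.9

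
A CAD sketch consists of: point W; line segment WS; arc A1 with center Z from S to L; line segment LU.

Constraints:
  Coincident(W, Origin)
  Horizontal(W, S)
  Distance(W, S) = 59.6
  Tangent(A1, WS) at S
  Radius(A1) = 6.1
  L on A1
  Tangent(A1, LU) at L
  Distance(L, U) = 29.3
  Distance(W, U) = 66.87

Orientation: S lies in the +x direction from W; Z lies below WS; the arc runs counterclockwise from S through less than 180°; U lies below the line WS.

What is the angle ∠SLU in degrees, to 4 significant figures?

132.1°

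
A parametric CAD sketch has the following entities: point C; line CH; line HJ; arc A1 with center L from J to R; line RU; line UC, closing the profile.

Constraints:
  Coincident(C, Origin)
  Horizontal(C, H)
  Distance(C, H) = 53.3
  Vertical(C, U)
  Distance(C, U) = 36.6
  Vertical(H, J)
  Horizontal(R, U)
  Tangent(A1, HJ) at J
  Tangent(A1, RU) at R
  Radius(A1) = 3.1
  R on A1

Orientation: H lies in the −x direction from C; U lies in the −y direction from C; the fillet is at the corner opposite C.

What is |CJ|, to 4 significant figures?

62.95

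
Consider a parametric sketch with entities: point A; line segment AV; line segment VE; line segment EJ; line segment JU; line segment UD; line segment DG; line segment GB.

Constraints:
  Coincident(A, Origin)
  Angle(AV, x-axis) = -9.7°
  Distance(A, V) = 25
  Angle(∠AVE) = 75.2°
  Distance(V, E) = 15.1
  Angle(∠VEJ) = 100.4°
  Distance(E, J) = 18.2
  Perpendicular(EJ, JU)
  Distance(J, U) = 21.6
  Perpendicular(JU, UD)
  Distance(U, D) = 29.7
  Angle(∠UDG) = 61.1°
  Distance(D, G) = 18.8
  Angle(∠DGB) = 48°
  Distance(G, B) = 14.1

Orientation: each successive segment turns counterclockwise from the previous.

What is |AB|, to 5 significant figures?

20.752

∠UDG = 61.1° gives DG at 113.60° from the x-axis; with |DG| = 18.8, G = (25.229, 5.4857). ∠DGB = 48.0° gives GB at -114.40° from the x-axis; with |GB| = 14.1, B = (19.405, -7.3549). Then |AB| = |B − A| = 20.752.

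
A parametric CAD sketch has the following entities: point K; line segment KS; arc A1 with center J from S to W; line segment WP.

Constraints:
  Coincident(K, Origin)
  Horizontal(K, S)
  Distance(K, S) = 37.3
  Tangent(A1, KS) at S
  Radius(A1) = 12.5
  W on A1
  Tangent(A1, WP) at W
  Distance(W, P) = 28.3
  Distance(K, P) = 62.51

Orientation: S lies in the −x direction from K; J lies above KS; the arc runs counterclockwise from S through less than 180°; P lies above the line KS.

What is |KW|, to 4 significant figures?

34.61

Checks: |JW| = 12.50 ✓; ∠(JW, WP) = 90.00° ✓; |WP| = 28.30 ✓; |KP| = 62.51 ✓.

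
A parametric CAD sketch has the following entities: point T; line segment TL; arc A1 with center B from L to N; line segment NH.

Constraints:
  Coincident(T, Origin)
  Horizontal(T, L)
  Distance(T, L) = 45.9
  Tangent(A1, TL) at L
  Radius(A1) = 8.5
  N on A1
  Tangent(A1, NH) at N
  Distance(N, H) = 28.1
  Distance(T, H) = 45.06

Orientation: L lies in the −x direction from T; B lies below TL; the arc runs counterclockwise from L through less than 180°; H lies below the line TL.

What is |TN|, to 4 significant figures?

53.60

Checks: T.y = 0.00, L.y = 0.00 ✓; |BN| = 8.500 ✓; ∠(BN, NH) = 90.00° ✓; |NH| = 28.10 ✓; |TH| = 45.06 ✓.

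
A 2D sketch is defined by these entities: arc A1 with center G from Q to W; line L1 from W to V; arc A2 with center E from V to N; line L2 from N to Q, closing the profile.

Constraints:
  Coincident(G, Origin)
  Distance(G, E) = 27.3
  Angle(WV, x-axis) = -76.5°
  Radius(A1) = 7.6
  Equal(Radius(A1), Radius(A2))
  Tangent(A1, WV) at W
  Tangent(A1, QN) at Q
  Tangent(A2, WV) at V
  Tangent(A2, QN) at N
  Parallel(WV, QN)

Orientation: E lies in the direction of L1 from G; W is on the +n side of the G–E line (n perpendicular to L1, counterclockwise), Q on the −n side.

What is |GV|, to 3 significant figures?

28.3

The slot axis is L1's direction at -76.5°, so u = (cos -76.5°, sin -76.5°) = (0.233, -0.972) and n = (−sin -76.5°, cos -76.5°) = (0.972, 0.233). G is at the origin and E lies 27.3 along u from G, so E = 27.3·u = (6.37, -26.5). Tangency of A1 to both parallel lines with radius 7.6 puts W and Q at G ± 7.6·n: W = (7.39, 1.77), Q = (-7.39, -1.77). Equal radii place V and N the same way about E: V = E + 7.6·n = (13.8, -24.8), N = E − 7.6·n = (-1.02, -28.3). Then |GV| = |V − G| = 28.3.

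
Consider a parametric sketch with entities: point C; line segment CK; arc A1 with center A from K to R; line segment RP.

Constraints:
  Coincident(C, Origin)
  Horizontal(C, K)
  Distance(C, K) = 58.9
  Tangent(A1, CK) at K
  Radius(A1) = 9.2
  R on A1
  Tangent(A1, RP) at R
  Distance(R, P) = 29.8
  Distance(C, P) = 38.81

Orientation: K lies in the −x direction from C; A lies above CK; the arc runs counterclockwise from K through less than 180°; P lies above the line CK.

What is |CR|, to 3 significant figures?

52.6

C is at the origin; C and K share the same y with |CK| = 58.9 and K on the −x side, so K = (-58.9, 0.00). Tangency of A1 to CK means the radius AK is perpendicular to CK, so A = K + (0, 9.2) = (-58.9, 9.20). Since AR ⟂ RP (tangency), |AP| = √(9.2² + 29.8²) = 31.2 regardless of where R sits on A1. So P lies on both circle(C, 38.81) and circle(A, 31.2); the above-CK intersection is P = (-31.1, 23.3). R is the foot of the tangent from P: R = (-52.5, 2.58).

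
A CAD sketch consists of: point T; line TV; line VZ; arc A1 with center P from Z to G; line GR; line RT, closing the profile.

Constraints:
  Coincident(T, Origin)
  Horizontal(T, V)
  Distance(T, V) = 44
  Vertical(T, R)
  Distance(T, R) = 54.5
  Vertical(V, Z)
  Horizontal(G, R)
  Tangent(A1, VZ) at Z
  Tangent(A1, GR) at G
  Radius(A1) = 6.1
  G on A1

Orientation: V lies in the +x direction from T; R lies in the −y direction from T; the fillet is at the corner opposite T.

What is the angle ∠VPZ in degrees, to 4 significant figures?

82.82°

The virtual corner opposite T is at (44.00, -54.50). A1 meets VZ tangentially, so PZ is at right angles to VZ and A1 meets GR tangentially, so PG is at right angles to GR, with radius 6.1, so the center P sits 6.1 in from both sides at P = (37.90, -48.40). That places the tangent points at Z = (44.00, -48.40) on VZ and G = (37.90, -54.50) on GR. Then cos ∠VPZ = PV·PZ / (|PV||PZ|), giving 82.82°.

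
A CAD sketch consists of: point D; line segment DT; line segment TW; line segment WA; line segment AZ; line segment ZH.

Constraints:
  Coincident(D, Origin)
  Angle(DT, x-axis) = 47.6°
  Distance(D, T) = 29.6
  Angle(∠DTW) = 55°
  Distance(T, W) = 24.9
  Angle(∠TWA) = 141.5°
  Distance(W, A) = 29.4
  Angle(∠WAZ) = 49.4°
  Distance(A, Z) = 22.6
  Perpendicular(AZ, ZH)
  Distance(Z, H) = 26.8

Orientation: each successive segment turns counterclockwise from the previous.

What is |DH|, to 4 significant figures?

28.23

D is at the origin; DT runs at 47.6° with length 29.6, so T = (19.96, 21.86). ∠DTW = 55.0° gives TW at 172.6° from the x-axis; with |TW| = 24.9, W = (-4.733, 25.07). ∠TWA = 141.5° gives WA at -148.9° from the x-axis; with |WA| = 29.4, A = (-29.91, 9.879). ∠WAZ = 49.4° gives AZ at -18.30° from the x-axis; with |AZ| = 22.6, Z = (-8.450, 2.783). AZ is perpendicular to ZH, so ZH runs at 71.70°; with |ZH| = 26.8, H = (-0.03550, 28.23). Then |DH| = |H − D| = 28.23.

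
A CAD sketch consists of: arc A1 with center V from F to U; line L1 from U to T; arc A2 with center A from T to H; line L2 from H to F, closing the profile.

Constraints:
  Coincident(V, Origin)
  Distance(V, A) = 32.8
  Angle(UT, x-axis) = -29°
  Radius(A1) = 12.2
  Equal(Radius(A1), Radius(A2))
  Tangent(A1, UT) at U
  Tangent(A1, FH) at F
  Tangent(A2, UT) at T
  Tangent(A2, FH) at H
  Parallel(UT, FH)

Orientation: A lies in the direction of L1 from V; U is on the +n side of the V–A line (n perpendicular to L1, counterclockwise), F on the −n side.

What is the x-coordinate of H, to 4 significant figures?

22.77

Tangency of A1 to both parallel lines with radius 12.2 puts U and F at V ± 12.2·n: U = (5.915, 10.67), F = (-5.915, -10.67). Equal radii place T and H the same way about A: T = A + 12.2·n = (34.60, -5.231), H = A − 12.2·n = (22.77, -26.57). So H.x = 22.77.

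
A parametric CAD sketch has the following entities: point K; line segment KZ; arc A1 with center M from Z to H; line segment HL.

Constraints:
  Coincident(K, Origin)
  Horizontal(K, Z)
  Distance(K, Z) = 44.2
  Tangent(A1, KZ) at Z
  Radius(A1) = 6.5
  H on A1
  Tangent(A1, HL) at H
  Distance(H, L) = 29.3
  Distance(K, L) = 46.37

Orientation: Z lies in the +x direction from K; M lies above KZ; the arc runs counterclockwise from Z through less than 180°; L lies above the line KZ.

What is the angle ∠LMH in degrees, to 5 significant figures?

77.492°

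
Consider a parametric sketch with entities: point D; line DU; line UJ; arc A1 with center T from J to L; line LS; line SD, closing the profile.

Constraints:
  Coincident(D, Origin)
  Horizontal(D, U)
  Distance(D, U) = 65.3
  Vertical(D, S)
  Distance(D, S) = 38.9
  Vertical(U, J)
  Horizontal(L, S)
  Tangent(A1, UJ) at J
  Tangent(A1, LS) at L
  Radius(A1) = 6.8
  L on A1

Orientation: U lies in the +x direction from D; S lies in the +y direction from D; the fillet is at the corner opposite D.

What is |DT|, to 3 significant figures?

66.7

D is at the origin; D and U share the same y with |DU| = 65.3 and U on the +x side, so U = (65.3, 0.00). DS is vertical with |DS| = 38.9 and S on the +y side, so S = (0.00, 38.9). The virtual corner opposite D is at (65.3, 38.9). A1 meets UJ tangentially, so TJ is at right angles to UJ and since A1 is tangent to LS there, TL ⟂ LS, with radius 6.8, so the center T sits 6.8 in from both sides at T = (58.5, 32.1). Then |DT| = |T − D| = 66.7.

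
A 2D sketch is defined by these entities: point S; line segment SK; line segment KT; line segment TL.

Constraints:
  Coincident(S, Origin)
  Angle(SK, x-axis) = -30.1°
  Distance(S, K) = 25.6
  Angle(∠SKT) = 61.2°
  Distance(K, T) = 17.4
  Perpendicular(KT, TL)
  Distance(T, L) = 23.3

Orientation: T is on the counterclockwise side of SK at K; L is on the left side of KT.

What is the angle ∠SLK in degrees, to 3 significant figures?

43.5°

S is at the origin; SK runs at -30.1° with length 25.6, so K = 25.6·(cos -30.1°, sin -30.1°) = (22.1, -12.8). ∠SKT = 61.2°, so KT runs at -30.1° + (180° − 61.2°) = 88.7° from the x-axis; with |KT| = 17.4, T = K + 17.4·(cos 88.7°, sin 88.7°) = (22.5, 4.56). KT ⟂ TL; with |TL| = 23.3 on the left of KT, L = T + 23.3·(-1.00, 0.0227) = (-0.751, 5.09). Then cos ∠SLK = LS·LK / (|LS||LK|), giving 43.5°.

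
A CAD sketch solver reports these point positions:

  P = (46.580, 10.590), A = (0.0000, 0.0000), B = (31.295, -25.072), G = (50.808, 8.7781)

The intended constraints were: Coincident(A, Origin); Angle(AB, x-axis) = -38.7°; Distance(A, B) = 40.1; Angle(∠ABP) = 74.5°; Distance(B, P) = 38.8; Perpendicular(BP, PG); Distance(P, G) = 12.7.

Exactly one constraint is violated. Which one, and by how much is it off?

Distance(P, G) = 12.7 — off by 8.10.

A = (0.00, 0.00) ✓; AB at -38.70° ✓; |AB| = 40.10 ✓; ∠ABP = 74.50° ✓; |BP| = 38.80 ✓; ∠(BP, PG) = 90.00° ✓; |PG| = 4.600 ✗.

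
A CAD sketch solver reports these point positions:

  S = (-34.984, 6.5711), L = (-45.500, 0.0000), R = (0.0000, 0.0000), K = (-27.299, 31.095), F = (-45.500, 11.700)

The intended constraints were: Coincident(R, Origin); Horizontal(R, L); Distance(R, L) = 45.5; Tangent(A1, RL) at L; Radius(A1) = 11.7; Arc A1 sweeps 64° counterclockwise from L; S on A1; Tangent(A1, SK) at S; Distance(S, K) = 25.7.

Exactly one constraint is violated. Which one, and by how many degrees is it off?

Tangent(A1, SK) at S — off by 8.60°.

R = (0.00, 0.00) ✓; R.y = 0.00, L.y = 0.00 ✓; |RL| = 45.50 ✓; ∠(FL, LR) = 90.00° ✓; |FL| = 11.70 ✓; bearing(F→S) − bearing(F→L) = 64.00° ✓; |FS| = 11.70 ✓; ∠(FS, SK) = 81.40° ✗; |SK| = 25.70 ✓.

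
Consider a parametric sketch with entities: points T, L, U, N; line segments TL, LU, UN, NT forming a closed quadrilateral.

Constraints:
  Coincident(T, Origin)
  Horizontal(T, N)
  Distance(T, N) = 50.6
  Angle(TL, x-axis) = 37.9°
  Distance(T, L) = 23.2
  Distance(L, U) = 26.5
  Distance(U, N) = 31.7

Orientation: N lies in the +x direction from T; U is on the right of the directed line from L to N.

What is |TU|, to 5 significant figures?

24.480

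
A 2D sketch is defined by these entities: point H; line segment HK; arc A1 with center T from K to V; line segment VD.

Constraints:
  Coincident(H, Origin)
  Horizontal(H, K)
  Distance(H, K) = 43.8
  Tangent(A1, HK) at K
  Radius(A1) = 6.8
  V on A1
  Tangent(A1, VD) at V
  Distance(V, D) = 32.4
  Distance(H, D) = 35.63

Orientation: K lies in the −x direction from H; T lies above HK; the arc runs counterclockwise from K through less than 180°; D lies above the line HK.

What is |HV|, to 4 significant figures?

38.31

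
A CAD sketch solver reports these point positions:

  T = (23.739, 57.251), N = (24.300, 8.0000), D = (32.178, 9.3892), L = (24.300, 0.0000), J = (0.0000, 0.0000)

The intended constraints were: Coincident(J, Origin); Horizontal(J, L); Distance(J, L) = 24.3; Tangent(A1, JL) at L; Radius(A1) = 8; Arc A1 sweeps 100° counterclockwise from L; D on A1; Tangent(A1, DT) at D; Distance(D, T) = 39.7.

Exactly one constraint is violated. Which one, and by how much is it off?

Distance(D, T) = 39.7 — off by 8.90.

J = (0.00, 0.00) ✓; J.y = 0.00, L.y = 0.00 ✓; |JL| = 24.30 ✓; ∠(NL, LJ) = 90.00° ✓; |NL| = 8.000 ✓; bearing(N→D) − bearing(N→L) = 100.0° ✓; |ND| = 8.000 ✓; ∠(ND, DT) = 90.00° ✓; |DT| = 48.60 ✗.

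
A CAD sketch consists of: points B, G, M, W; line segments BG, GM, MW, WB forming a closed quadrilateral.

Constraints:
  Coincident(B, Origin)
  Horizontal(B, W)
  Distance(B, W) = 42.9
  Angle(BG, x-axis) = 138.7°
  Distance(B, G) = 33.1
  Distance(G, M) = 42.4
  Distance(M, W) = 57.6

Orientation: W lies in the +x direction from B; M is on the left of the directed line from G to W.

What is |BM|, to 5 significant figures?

47.773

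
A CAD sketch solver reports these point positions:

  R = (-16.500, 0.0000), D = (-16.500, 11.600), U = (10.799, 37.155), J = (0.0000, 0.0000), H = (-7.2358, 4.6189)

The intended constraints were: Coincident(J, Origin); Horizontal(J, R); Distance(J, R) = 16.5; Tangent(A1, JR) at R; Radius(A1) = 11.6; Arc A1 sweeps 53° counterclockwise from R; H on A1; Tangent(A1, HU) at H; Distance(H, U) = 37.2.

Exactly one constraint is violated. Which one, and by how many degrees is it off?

Tangent(A1, HU) at H — off by 8.00°.

J = (0.00, 0.00) ✓; J.y = 0.00, R.y = 0.00 ✓; |JR| = 16.50 ✓; ∠(DR, RJ) = 90.00° ✓; |DR| = 11.60 ✓; bearing(D→H) − bearing(D→R) = 53.00° ✓; |DH| = 11.60 ✓; ∠(DH, HU) = 82.00° ✗; |HU| = 37.20 ✓.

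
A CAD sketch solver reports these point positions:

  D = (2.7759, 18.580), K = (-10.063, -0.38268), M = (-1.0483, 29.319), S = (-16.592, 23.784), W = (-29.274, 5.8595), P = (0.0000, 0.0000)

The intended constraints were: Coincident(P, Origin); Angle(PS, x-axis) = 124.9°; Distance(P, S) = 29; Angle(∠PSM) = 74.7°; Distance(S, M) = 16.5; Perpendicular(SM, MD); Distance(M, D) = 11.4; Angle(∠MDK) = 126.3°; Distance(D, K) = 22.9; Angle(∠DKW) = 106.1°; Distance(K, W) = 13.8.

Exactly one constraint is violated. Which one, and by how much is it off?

Distance(K, W) = 13.8 — off by 6.40.

P = (0.00, 0.00) ✓; PS at 124.9° ✓; |PS| = 29.00 ✓; ∠PSM = 74.70° ✓; |SM| = 16.50 ✓; ∠(SM, MD) = 90.00° ✓; |MD| = 11.40 ✓; ∠MDK = 126.3° ✓; |DK| = 22.90 ✓; ∠DKW = 106.1° ✓; |KW| = 20.20 ✗.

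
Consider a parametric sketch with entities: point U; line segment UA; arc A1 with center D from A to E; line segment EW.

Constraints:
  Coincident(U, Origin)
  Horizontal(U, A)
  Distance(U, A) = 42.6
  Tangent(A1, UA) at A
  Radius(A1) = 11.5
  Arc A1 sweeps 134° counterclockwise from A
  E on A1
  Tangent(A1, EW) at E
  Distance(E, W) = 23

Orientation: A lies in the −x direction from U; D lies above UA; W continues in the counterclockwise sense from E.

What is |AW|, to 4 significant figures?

36.85

U is at the origin; U and A share the same y with |UA| = 42.6 and A on the −x side, so A = (-42.60, 0.000). Tangency of A1 to UA means the radius DA is perpendicular to UA, so D = A + (0, 11.5) = (-42.60, 11.50). On A1, A sits at bearing -90° from D; a 134° counterclockwise sweep puts E at bearing 44°, so E = D + 11.5·(cos 44°, sin 44°) = (-34.33, 19.49). A1 meets EW tangentially, so DE is at right angles to EW, so EW runs along (−sin 44°, cos 44°); with |EW| = 23.0, W = (-50.30, 36.03). Then |AW| = |W − A| = 36.85.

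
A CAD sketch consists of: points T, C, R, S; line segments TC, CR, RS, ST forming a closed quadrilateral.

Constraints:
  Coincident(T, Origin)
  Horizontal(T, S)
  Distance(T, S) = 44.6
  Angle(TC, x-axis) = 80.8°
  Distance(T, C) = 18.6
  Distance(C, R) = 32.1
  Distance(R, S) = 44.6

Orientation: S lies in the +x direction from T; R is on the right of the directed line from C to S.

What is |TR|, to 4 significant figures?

13.90

T is at the origin; TS is horizontal with |TS| = 44.6 and S in +x, so S = (44.6, 0). TC runs at 80.8° with |TC| = 18.6, so C = (2.974, 18.36). R is determined by |CR| = 32.1 and |RS| = 44.6 together: it lies at the intersection of circle(C, 32.1) and circle(S, 44.6). With |CS| = 45.50, the foot of the radical line on CS is 12.21 from C and the perpendicular offset is √(32.1² − 12.21²) = 29.69. Taking the right-of-CS solution: R = (2.166, -13.73).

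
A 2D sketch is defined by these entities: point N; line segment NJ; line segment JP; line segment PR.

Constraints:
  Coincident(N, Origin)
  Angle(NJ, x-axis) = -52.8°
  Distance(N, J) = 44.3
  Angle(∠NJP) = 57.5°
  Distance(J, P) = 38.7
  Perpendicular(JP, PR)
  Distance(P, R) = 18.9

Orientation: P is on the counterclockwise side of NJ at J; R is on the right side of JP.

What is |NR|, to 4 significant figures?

58.20

∠NJP = 57.5°, so JP runs at -52.8° + (180° − 57.5°) = 69.70° from the x-axis; with |JP| = 38.7, P = J + 38.7·(cos 69.70°, sin 69.70°) = (40.21, 1.010). JP is perpendicular to PR; with |PR| = 18.9 on the right of JP, R = P + 18.9·(0.9379, -0.3469) = (57.94, -5.547). Then |NR| = |R − N| = 58.20.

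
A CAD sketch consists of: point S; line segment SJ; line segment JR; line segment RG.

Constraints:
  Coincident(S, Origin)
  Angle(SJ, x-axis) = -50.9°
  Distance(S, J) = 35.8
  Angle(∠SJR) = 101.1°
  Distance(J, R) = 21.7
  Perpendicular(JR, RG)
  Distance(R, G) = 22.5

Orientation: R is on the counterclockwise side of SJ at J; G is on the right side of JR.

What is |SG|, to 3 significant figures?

64.3

∠SJR = 101.1°, so JR runs at -50.9° + (180° − 101.1°) = 28.0° from the x-axis; with |JR| = 21.7, R = J + 21.7·(cos 28.0°, sin 28.0°) = (41.7, -17.6). JR ⟂ RG; with |RG| = 22.5 on the right of JR, G = R + 22.5·(0.469, -0.883) = (52.3, -37.5). Then |SG| = |G − S| = 64.3.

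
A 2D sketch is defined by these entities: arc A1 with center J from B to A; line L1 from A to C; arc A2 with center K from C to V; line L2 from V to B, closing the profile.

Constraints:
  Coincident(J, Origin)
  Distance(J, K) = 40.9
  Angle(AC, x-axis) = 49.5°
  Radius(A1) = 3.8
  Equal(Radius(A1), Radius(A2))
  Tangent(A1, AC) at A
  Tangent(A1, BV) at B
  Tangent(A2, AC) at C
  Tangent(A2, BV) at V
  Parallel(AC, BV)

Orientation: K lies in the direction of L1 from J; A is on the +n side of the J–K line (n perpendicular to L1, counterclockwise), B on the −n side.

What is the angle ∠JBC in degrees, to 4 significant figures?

79.47°

The slot axis is L1's direction at 49.5°, so u = (cos 49.5°, sin 49.5°) = (0.6494, 0.7604) and n = (−sin 49.5°, cos 49.5°) = (-0.7604, 0.6494). J is at the origin and K lies 40.9 along u from J, so K = 40.9·u = (26.56, 31.10). Tangency of A1 to both parallel lines with radius 3.8 puts A and B at J ± 3.8·n: A = (-2.890, 2.468), B = (2.890, -2.468). Equal radii place C and V the same way about K: C = K + 3.8·n = (23.67, 33.57), V = K − 3.8·n = (29.45, 28.63). Then cos ∠JBC = BJ·BC / (|BJ||BC|), giving 79.47°.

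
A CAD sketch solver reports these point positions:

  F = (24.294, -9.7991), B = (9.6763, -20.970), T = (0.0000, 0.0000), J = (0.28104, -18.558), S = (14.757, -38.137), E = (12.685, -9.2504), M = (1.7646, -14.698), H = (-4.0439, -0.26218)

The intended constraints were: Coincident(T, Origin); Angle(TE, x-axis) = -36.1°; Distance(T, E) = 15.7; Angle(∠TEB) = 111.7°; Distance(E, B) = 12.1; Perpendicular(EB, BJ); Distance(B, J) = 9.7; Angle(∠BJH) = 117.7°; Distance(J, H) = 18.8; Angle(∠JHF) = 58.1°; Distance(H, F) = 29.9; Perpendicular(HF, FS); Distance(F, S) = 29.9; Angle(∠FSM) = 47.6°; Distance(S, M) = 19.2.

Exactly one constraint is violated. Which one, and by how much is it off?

Distance(S, M) = 19.2 — off by 7.60.

T = (0.00, 0.00) ✓; TE at -36.10° ✓; |TE| = 15.70 ✓; ∠TEB = 111.7° ✓; |EB| = 12.10 ✓; ∠(EB, BJ) = 90.00° ✓; |BJ| = 9.700 ✓; ∠BJH = 117.7° ✓; |JH| = 18.80 ✓; ∠JHF = 58.10° ✓; |HF| = 29.90 ✓; ∠(HF, FS) = 90.00° ✓; |FS| = 29.90 ✓; ∠FSM = 47.60° ✓; |SM| = 26.80 ✗.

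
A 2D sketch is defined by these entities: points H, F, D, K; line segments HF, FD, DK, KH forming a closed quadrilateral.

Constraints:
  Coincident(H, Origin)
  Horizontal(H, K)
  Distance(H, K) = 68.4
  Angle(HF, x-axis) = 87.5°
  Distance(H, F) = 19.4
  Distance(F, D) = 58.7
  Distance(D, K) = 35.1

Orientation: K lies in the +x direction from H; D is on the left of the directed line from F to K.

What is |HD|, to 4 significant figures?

66.82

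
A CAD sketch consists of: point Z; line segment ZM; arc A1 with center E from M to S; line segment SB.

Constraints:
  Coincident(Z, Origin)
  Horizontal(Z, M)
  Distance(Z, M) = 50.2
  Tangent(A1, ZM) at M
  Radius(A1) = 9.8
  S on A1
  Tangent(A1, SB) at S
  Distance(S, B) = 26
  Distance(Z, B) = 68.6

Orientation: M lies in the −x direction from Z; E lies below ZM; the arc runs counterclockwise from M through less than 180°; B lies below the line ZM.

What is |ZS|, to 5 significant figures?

60.887

Checks: |ES| = 9.800 ✓; ∠(ES, SB) = 90.00° ✓; |SB| = 26.00 ✓; |ZB| = 68.60 ✓.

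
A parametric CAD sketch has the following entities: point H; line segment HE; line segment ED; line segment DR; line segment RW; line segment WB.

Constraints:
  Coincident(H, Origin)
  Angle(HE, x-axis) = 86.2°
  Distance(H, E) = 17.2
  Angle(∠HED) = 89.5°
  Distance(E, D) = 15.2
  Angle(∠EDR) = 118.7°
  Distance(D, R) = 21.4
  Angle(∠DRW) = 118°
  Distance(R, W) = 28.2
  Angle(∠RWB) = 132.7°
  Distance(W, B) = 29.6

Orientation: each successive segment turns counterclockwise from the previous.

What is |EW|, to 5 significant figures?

43.504

∠EDR = 118.7° gives DR at -122.00° from the x-axis; with |DR| = 21.4, R = (-25.375, -0.11107). ∠DRW = 118.0° gives RW at -60.000° from the x-axis; with |RW| = 28.2, W = (-11.275, -24.533). Then |EW| = |W − E| = 43.504.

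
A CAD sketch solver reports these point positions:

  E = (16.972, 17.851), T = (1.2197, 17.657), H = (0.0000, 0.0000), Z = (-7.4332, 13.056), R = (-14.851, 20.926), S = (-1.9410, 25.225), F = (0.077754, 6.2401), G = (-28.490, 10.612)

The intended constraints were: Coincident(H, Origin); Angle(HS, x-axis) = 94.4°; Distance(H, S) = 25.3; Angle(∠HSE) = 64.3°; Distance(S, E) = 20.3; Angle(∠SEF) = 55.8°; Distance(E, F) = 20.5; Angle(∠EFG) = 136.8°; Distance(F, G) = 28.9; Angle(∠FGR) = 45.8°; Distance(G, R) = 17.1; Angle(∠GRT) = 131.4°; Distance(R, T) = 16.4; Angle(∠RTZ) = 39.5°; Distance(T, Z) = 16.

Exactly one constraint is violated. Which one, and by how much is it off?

Distance(T, Z) = 16 — off by 6.20.

H = (0.00, 0.00) ✓; HS at 94.40° ✓; |HS| = 25.30 ✓; ∠HSE = 64.30° ✓; |SE| = 20.30 ✓; ∠SEF = 55.80° ✓; |EF| = 20.50 ✓; ∠EFG = 136.8° ✓; |FG| = 28.90 ✓; ∠FGR = 45.80° ✓; |GR| = 17.10 ✓; ∠GRT = 131.4° ✓; |RT| = 16.40 ✓; ∠RTZ = 39.50° ✓; |TZ| = 9.800 ✗.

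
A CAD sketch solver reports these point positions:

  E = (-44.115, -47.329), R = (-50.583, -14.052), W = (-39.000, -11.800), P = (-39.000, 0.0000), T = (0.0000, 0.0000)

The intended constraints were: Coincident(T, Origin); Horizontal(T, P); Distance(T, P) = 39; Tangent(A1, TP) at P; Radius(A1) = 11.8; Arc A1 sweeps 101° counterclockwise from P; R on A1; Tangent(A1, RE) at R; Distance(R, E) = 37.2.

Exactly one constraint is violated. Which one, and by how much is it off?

Distance(R, E) = 37.2 — off by 3.30.

T = (0.00, 0.00) ✓; T.y = 0.00, P.y = 0.00 ✓; |TP| = 39.00 ✓; ∠(WP, PT) = 90.00° ✓; |WP| = 11.80 ✓; bearing(W→R) − bearing(W→P) = 101.0° ✓; |WR| = 11.80 ✓; ∠(WR, RE) = 90.00° ✓; |RE| = 33.90 ✗.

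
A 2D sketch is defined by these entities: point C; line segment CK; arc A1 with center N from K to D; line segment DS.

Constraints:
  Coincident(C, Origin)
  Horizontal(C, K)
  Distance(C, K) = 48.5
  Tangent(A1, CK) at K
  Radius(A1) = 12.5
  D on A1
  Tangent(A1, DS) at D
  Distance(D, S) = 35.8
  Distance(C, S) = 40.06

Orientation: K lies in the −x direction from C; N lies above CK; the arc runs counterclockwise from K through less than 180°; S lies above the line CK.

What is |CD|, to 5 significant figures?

38.464

Checks: |CK| = 48.50 ✓; |ND| = 12.50 ✓; ∠(ND, DS) = 90.00° ✓; |DS| = 35.80 ✓; |CS| = 40.06 ✓.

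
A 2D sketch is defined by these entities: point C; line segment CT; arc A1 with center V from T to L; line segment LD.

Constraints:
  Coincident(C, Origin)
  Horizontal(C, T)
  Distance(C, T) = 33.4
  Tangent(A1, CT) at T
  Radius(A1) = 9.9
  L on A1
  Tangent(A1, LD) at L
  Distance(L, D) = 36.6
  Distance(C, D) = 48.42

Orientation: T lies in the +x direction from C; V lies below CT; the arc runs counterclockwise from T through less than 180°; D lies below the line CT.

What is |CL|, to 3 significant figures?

25.1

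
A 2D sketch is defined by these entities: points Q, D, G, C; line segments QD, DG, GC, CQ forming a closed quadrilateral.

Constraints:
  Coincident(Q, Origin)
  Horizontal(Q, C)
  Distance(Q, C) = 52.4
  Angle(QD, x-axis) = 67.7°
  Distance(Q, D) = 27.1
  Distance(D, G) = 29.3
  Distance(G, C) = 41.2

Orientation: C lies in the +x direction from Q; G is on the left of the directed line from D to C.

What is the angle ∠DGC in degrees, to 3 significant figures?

86.4°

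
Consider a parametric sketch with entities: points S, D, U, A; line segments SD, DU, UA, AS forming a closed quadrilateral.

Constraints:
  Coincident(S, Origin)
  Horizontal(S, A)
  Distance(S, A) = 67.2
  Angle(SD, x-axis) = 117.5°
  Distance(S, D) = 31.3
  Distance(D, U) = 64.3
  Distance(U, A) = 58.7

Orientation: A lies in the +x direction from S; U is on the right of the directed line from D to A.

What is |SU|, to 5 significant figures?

33.007

S is at the origin; SA is horizontal with |SA| = 67.2 and A in +x, so A = (67.2, 0). SD runs at 117.5° with |SD| = 31.3, so D = (-14.453, 27.763). U is determined by |DU| = 64.3 and |UA| = 58.7 together: it lies at the intersection of circle(D, 64.3) and circle(A, 58.7). With |DA| = 86.244, the foot of the radical line on DA is 47.115 from D and the perpendicular offset is √(64.3² − 47.115²) = 43.757. Taking the right-of-DA solution: U = (16.068, -28.831).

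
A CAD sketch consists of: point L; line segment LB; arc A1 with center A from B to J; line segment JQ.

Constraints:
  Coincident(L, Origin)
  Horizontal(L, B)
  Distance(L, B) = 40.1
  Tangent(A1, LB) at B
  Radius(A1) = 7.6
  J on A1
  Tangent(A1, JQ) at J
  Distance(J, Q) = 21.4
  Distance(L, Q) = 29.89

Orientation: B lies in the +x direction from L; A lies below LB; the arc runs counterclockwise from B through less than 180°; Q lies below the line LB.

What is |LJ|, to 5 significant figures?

34.042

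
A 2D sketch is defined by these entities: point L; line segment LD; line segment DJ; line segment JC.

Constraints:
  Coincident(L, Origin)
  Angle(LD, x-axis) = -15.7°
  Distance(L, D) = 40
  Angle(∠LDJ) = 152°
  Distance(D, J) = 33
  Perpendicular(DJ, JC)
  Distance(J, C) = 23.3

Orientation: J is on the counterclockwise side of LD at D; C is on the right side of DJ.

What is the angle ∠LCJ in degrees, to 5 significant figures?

58.370°

∠LDJ = 152.0°, so DJ runs at -15.7° + (180° − 152.0°) = 12.300° from the x-axis; with |DJ| = 33.0, J = D + 33.0·(cos 12.300°, sin 12.300°) = (70.750, -3.7940). DJ ⟂ JC; with |JC| = 23.3 on the right of DJ, C = J + 23.3·(0.21303, -0.97705) = (75.714, -26.559). Then cos ∠LCJ = CL·CJ / (|CL||CJ|), giving 58.370°.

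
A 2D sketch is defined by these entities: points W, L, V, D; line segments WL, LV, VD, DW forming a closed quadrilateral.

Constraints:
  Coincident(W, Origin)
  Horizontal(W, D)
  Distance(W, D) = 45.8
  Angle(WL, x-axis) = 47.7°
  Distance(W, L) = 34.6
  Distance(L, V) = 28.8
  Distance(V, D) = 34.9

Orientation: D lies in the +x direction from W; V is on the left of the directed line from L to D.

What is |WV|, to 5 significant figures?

61.321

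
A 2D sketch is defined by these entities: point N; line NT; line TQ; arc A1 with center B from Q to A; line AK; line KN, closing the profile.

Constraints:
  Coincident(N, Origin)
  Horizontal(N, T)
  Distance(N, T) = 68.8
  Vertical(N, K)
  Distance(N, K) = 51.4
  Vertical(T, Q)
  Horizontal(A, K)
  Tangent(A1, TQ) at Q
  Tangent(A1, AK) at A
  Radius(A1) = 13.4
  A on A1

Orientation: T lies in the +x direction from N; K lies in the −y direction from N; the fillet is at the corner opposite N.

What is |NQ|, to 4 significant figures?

78.60

The virtual corner opposite N is at (68.80, -51.40). A1 meets TQ tangentially, so BQ is at right angles to TQ and A1 meets AK tangentially, so BA is at right angles to AK, with radius 13.4, so the center B sits 13.4 in from both sides at B = (55.40, -38.00). That places the tangent points at Q = (68.80, -38.00) on TQ and A = (55.40, -51.40) on AK. Then |NQ| = |Q − N| = 78.60.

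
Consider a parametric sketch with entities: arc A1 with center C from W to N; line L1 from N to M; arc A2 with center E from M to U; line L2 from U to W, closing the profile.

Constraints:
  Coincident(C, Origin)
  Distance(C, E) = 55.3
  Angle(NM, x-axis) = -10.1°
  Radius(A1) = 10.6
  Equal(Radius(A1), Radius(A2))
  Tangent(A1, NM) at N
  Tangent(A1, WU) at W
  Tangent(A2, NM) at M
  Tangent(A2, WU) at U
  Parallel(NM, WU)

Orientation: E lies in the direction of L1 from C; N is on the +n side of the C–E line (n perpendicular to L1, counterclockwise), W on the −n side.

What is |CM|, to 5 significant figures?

56.307

Tangency of A1 to both parallel lines with radius 10.6 puts N and W at C ± 10.6·n: N = (1.8589, 10.436), W = (-1.8589, -10.436). Equal radii place M and U the same way about E: M = E + 10.6·n = (56.302, 0.73795), U = E − 10.6·n = (52.584, -20.134). Then |CM| = |M − C| = 56.307.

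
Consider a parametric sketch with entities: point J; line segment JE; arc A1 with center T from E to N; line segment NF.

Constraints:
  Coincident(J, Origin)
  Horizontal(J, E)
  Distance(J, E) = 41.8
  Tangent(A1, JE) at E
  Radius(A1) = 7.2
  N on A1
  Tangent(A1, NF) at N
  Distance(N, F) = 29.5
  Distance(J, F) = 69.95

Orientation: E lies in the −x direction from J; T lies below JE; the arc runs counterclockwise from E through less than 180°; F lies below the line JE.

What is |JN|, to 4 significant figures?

47.88

J is at the origin; J and E share the same y with |JE| = 41.8 and E on the −x side, so E = (-41.80, 0.000). Tangency of A1 to JE means the radius TE is perpendicular to JE, so T = E + (0, -7.2) = (-41.80, -7.200). Since TN ⟂ NF (tangency), |TF| = √(7.2² + 29.5²) = 30.37 regardless of where N sits on A1. So F lies on both circle(J, 69.95) and circle(T, 30.37); the below-JE intersection is F = (-64.26, -27.64). N is the foot of the tangent from F: N = (-47.77, -3.176).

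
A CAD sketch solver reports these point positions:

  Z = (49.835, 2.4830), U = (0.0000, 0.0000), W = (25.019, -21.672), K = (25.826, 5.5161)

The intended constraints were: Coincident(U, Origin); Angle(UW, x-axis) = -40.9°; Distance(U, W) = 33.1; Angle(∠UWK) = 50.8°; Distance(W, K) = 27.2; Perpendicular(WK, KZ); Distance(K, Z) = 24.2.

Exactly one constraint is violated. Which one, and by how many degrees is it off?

Perpendicular(WK, KZ) — off by 5.50°.

U = (0.00, 0.00) ✓; UW at -40.90° ✓; |UW| = 33.10 ✓; ∠UWK = 50.80° ✓; |WK| = 27.20 ✓; ∠(WK, KZ) = 95.50° ✗; |KZ| = 24.20 ✓.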